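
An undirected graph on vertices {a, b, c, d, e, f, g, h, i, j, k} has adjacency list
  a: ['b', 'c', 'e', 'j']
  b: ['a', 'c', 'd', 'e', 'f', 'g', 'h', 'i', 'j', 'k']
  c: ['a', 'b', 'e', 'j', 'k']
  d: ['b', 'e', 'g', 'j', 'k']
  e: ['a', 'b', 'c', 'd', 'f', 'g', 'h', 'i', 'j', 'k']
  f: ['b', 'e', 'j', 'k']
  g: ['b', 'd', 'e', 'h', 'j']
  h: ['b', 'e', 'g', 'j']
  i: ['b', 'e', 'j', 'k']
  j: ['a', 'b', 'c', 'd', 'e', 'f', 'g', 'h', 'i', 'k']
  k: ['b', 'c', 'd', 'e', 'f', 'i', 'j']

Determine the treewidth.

4

A width-4 tree decomposition is:
Bags: B1 = {b, e, f, j, k}  B2 = {b, c, e, j, k}  B3 = {a, b, c, e, j}  B4 = {b, e, i, j, k}  B5 = {b, d, e, j, k}  B6 = {b, d, e, g, j}  B7 = {b, e, g, h, j}
Tree: B1–B2, B2–B3, B1–B4, B1–B5, B5–B6, B6–B7
Each bag holds 5 vertices, so the decomposition has width 4, which upper-bounds the treewidth. On the other hand G contains the 5-clique {b, d, e, g, j}. A clique must lie in a single bag of any decomposition, so no decomposition can have width below 4. Hence tw(G) = 4 exactly.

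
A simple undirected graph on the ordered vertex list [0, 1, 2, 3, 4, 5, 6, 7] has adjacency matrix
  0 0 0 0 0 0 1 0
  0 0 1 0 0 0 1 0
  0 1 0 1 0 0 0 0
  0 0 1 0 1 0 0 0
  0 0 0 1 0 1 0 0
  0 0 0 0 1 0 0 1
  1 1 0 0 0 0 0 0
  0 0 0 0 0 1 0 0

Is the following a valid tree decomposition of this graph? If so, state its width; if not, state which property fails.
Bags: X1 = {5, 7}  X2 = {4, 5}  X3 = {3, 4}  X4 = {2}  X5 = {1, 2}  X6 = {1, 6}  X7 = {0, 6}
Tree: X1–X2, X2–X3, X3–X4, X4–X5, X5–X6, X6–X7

No — edge (3,2) lies in no bag.

A tree decomposition must satisfy three properties: every vertex lies in some bag; for every edge, both endpoints lie together in some bag; and for every vertex, the bags containing it form a connected subtree. Here edge (3,2) lies in no bag, so the decomposition is invalid.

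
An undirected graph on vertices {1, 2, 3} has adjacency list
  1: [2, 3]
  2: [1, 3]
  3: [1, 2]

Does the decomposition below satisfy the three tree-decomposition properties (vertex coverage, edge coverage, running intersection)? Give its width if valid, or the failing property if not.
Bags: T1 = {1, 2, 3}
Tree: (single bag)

Every vertex of G appears in some bag (union = {1, 2, 3}); every edge is covered by a bag; and for each vertex v the set of bags containing v is connected in the bag tree. The decomposition is therefore valid. The largest bag has 3 vertices, so the width is 2.

Yes; width 2.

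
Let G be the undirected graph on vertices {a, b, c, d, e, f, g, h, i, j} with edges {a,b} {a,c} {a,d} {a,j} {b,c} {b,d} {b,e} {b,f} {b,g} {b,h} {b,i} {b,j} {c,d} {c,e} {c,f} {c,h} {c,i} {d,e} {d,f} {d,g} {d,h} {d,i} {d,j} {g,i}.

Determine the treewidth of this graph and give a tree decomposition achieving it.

Every bag has size at most 4, so the width is 4 − 1 = 3 and tw(G) ≤ 3. Conversely, {b, d, g, i} is a clique of size 4, and the vertices of any clique must share a bag in every tree decomposition; so some bag has ≥ 4 vertices and tw(G) ≥ 3. Combining the bounds, tw(G) = 3.

Treewidth 3.
One optimal decomposition is:
Bags: B1 = {a, b, d, j}  B2 = {a, b, c, d}  B3 = {b, c, d, i}  B4 = {b, c, d, f}  B5 = {b, c, d, e}  B6 = {b, d, g, i}  B7 = {b, c, d, h}
Tree: B1–B2, B2–B3, B3–B4, B2–B5, B3–B6, B3–B7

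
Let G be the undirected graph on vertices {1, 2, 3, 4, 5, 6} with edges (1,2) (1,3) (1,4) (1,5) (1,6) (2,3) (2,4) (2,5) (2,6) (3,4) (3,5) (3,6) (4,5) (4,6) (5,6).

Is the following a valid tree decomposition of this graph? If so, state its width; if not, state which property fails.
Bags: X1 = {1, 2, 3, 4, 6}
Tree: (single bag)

A tree decomposition must satisfy three properties: every vertex lies in some bag; for every edge, both endpoints lie together in some bag; and for every vertex, the bags containing it form a connected subtree. Here vertex 5 appears in no bag, so the decomposition is invalid.

No — vertex 5 appears in no bag.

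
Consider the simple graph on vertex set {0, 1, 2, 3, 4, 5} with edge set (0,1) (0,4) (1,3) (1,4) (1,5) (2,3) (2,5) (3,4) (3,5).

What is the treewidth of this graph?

A width-2 tree decomposition is:
Bags: B1 = {1, 3, 4}  B2 = {1, 3, 5}  B3 = {0, 1, 4}  B4 = {2, 3, 5}
Tree: B1–B2, B1–B3, B2–B4
Each bag holds 3 vertices, so the decomposition has width 2, which upper-bounds the treewidth. Conversely, {0, 1, 4} is a clique of size 3, and the vertices of any clique must share a bag in every tree decomposition; so some bag has ≥ 3 vertices and tw(G) ≥ 2. Hence tw(G) = 2 exactly.

2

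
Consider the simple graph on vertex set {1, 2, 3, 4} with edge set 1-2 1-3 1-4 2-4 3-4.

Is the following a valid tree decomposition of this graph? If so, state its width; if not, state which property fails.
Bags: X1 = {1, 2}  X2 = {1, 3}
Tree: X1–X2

A tree decomposition must satisfy three properties: every vertex lies in some bag; for every edge, both endpoints lie together in some bag; and for every vertex, the bags containing it form a connected subtree. Here vertex 4 appears in no bag, so the decomposition is invalid.

No — vertex 4 appears in no bag.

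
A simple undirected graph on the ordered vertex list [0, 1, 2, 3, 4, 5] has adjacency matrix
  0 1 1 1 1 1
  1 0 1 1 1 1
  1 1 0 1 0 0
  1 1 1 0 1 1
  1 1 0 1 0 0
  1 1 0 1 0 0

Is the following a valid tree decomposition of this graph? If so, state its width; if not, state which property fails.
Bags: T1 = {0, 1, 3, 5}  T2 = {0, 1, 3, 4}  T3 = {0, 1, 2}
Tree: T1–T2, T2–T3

No — edge (3,2) lies in no bag.

A tree decomposition must satisfy three properties: every vertex lies in some bag; for every edge, both endpoints lie together in some bag; and for every vertex, the bags containing it form a connected subtree. Here edge (3,2) lies in no bag, so the decomposition is invalid.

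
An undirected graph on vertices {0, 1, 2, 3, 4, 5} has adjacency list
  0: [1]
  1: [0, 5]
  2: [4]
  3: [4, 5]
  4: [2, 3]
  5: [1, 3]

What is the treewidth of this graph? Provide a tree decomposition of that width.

Treewidth 1.
Bags: B1 = {0, 1}  B2 = {1, 5}  B3 = {3, 5}  B4 = {3, 4}  B5 = {2, 4}
Tree: B1–B2, B2–B3, B3–B4, B4–B5

Each bag holds 2 vertices, so the decomposition has width 1, which upper-bounds the treewidth. Any graph with an edge has treewidth ≥ 1, and G has the edge 0–1. Hence tw(G) = 1 exactly.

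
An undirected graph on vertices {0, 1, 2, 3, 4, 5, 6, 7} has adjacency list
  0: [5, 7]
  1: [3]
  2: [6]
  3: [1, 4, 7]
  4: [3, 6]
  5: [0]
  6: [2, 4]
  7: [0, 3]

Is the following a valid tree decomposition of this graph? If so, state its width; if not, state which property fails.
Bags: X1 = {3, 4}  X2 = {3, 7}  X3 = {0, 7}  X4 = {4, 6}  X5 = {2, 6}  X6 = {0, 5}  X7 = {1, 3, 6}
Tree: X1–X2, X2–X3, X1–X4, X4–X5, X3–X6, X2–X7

A tree decomposition must satisfy three properties: every vertex lies in some bag; for every edge, both endpoints lie together in some bag; and for every vertex, the bags containing it form a connected subtree. Here bags containing vertex 6 are not connected in the tree, so the decomposition is invalid.

No — bags containing vertex 6 are not connected in the tree.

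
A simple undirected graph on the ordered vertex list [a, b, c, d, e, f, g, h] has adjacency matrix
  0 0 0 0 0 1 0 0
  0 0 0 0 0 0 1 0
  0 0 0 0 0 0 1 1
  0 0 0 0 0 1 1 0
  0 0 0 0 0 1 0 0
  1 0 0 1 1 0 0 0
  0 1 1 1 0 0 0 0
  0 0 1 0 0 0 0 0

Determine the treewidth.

A width-1 tree decomposition is:
Bags: B1 = {c, g}  B2 = {d, g}  B3 = {d, f}  B4 = {a, f}  B5 = {e, f}  B6 = {c, h}  B7 = {b, g}
Tree: B1–B2, B2–B3, B3–B4, B3–B5, B1–B6, B2–B7
Every bag has size at most 2, so the width is 2 − 1 = 1 and tw(G) ≤ 1. G has an edge, so its treewidth is at least 1. Therefore the treewidth is 1.

1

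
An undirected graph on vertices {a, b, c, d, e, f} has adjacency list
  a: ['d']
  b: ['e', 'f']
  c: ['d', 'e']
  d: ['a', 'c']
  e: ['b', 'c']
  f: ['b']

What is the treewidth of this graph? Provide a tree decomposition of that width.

The largest bag has 2 vertices, giving width 1; this decomposition certifies tw(G) ≤ 1. Since G has at least one edge (e.g. f–b), it is not an edgeless graph, so tw(G) ≥ 1. Therefore the treewidth is 1.

Treewidth 1.
One such decomposition:
Bags: B1 = {b, f}  B2 = {b, e}  B3 = {c, e}  B4 = {c, d}  B5 = {a, d}
Tree: B1–B2, B2–B3, B3–B4, B4–B5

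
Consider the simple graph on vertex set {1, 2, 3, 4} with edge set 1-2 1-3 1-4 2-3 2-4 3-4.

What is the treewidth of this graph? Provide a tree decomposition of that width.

Treewidth 3.
Bags: B1 = {1, 2, 3, 4}
Tree: (single bag)

With just one bag of size 4, the width is 4 − 1 = 3, so tw(G) ≤ 3. Conversely, {1, 2, 3, 4} is a clique of size 4, and the vertices of any clique must share a bag in every tree decomposition; so some bag has ≥ 4 vertices and tw(G) ≥ 3. Hence tw(G) = 3 exactly.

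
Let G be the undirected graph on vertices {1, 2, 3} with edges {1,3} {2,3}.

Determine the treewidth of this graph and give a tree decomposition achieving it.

The largest bag has 2 vertices, giving width 1; this decomposition certifies tw(G) ≤ 1. Any graph with an edge has treewidth ≥ 1, and G has the edge 1–3. Therefore the treewidth is 1.

Treewidth 1.
One optimal decomposition is:
Bags: B1 = {1, 3}  B2 = {2, 3}
Tree: B1–B2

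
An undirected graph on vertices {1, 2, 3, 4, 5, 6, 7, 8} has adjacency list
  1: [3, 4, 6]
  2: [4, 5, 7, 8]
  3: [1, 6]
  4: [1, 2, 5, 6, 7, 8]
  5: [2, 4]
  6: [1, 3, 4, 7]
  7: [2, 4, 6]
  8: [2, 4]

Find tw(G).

A width-2 tree decomposition is:
Bags: B1 = {1, 4, 6}  B2 = {1, 3, 6}  B3 = {4, 6, 7}  B4 = {2, 4, 7}  B5 = {2, 4, 5}  B6 = {2, 4, 8}
Tree: B1–B2, B1–B3, B3–B4, B4–B5, B4–B6
Every bag has size at most 3, so the width is 3 − 1 = 2 and tw(G) ≤ 2. On the other hand G contains the 3-clique {1, 3, 6}. A clique must lie in a single bag of any decomposition, so no decomposition can have width below 2. The upper and lower bounds meet at 2, so that is the treewidth.

2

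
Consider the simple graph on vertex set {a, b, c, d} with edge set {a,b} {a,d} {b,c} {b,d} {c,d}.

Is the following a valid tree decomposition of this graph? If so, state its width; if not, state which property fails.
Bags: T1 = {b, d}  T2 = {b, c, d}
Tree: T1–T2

No — vertex a appears in no bag.

A tree decomposition must satisfy three properties: every vertex lies in some bag; for every edge, both endpoints lie together in some bag; and for every vertex, the bags containing it form a connected subtree. Here vertex a appears in no bag, so the decomposition is invalid.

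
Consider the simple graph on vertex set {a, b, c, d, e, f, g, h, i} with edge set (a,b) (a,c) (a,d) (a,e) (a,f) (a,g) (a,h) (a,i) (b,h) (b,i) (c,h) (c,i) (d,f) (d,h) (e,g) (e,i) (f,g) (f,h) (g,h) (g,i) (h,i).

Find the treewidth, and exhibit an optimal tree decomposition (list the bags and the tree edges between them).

Treewidth 3.
Bags: B1 = {a, b, h, i}  B2 = {a, g, h, i}  B3 = {a, f, g, h}  B4 = {a, c, h, i}  B5 = {a, d, f, h}  B6 = {a, e, g, i}
Tree: B1–B2, B2–B3, B2–B4, B3–B5, B2–B6

Each bag holds 4 vertices, so the decomposition has width 3, which upper-bounds the treewidth. For the lower bound, the 4 vertices {a, e, g, i} are pairwise adjacent, and any tree decomposition puts a clique entirely inside one bag — forcing width ≥ 3. Hence tw(G) = 3 exactly.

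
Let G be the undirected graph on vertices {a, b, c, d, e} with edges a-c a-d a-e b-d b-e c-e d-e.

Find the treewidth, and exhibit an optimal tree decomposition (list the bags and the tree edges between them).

The largest bag has 3 vertices, giving width 2; this decomposition certifies tw(G) ≤ 2. Conversely, {a, d, e} is a clique of size 3, and the vertices of any clique must share a bag in every tree decomposition; so some bag has ≥ 3 vertices and tw(G) ≥ 2. Therefore the treewidth is 2.

Treewidth 2.
Bags: B1 = {a, c, e}  B2 = {a, d, e}  B3 = {b, d, e}
Tree: B1–B2, B2–B3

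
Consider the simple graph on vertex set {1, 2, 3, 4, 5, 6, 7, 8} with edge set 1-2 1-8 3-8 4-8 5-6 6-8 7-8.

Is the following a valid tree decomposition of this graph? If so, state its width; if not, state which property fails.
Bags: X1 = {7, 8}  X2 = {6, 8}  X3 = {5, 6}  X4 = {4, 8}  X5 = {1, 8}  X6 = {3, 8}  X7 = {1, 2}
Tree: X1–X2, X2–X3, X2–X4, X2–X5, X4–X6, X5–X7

Checking the three conditions: (i) the bags cover all of {1, 2, 3, 4, 5, 6, 7, 8}; (ii) for each edge, some bag contains both endpoints; (iii) the bags containing any fixed vertex form a subtree. All hold, so the decomposition is valid with width 2 − 1 = 1.

Yes; width 1.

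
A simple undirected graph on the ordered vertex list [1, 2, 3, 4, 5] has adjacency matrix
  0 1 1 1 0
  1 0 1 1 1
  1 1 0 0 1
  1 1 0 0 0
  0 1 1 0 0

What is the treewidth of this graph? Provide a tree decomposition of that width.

Treewidth 2.
Bags: B1 = {1, 2, 3}  B2 = {2, 3, 5}  B3 = {1, 2, 4}
Tree: B1–B2, B1–B3

The largest bag has 3 vertices, giving width 2; this decomposition certifies tw(G) ≤ 2. For the lower bound, the 3 vertices {1, 2, 3} are pairwise adjacent, and any tree decomposition puts a clique entirely inside one bag — forcing width ≥ 2. Therefore the treewidth is 2.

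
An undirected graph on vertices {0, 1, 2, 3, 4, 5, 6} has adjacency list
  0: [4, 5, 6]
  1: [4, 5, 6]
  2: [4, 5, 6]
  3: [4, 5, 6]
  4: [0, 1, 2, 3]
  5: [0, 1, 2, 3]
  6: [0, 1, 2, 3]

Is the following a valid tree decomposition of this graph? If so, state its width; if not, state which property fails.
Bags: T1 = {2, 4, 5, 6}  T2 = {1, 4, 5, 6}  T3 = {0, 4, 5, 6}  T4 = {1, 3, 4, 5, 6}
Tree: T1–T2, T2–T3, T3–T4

A tree decomposition must satisfy three properties: every vertex lies in some bag; for every edge, both endpoints lie together in some bag; and for every vertex, the bags containing it form a connected subtree. Here bags containing vertex 1 are not connected in the tree, so the decomposition is invalid.

No — bags containing vertex 1 are not connected in the tree.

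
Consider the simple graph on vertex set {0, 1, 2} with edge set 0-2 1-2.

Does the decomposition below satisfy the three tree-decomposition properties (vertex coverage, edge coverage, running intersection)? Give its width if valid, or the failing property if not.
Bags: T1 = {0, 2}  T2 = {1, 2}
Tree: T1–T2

Vertex coverage: the bags together contain {0, 1, 2}, the full vertex set. Edge coverage: each edge of G has both endpoints in at least one bag. Running intersection: for every vertex, the bags containing it form a connected subtree. All three properties hold, so this is a valid tree decomposition of width max|bag| − 1 = 1, and hence tw(G) ≤ 1.

Yes; width 1.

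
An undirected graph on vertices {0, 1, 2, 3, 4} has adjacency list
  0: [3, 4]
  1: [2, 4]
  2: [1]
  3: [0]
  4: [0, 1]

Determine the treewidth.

A width-1 tree decomposition is:
Bags: B1 = {1, 4}  B2 = {1, 2}  B3 = {0, 4}  B4 = {0, 3}
Tree: B1–B2, B1–B3, B3–B4
Each bag holds 2 vertices, so the decomposition has width 1, which upper-bounds the treewidth. Since G has at least one edge (e.g. 4–1), it is not an edgeless graph, so tw(G) ≥ 1. Combining the bounds, tw(G) = 1.

1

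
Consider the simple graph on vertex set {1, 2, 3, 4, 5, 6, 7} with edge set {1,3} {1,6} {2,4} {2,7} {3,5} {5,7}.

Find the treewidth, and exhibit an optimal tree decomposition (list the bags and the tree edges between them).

Treewidth 1.
One such decomposition:
Bags: B1 = {1, 6}  B2 = {1, 3}  B3 = {3, 5}  B4 = {5, 7}  B5 = {2, 7}  B6 = {2, 4}
Tree: B1–B2, B2–B3, B3–B4, B4–B5, B5–B6

The largest bag has 2 vertices, giving width 1; this decomposition certifies tw(G) ≤ 1. Since G has at least one edge (e.g. 6–1), it is not an edgeless graph, so tw(G) ≥ 1. The upper and lower bounds meet at 1, so that is the treewidth.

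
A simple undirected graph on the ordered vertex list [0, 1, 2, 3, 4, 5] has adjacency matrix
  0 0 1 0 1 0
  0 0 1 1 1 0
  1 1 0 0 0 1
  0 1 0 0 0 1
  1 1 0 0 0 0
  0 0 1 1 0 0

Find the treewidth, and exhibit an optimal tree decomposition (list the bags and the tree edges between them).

Treewidth 2.
One optimal decomposition is:
Bags: B1 = {0, 2, 4}  B2 = {1, 2, 4}  B3 = {1, 2, 5}  B4 = {1, 3, 5}
Tree: B1–B2, B2–B3, B3–B4

Each bag holds 3 vertices, so the decomposition has width 2, which upper-bounds the treewidth. The edges 0–4–1–2–0 form a cycle, so G is not a tree and its treewidth is at least 2. The upper and lower bounds meet at 2, so that is the treewidth.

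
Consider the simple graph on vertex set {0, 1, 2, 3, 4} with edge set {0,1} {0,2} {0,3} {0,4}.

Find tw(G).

A width-1 tree decomposition is:
Bags: B1 = {0, 3}  B2 = {0, 1}  B3 = {0, 2}  B4 = {0, 4}
Tree: B1–B2, B2–B3, B2–B4
The largest bag has 2 vertices, giving width 1; this decomposition certifies tw(G) ≤ 1. Since G has at least one edge (e.g. 0–3), it is not an edgeless graph, so tw(G) ≥ 1. The upper and lower bounds meet at 1, so that is the treewidth.

1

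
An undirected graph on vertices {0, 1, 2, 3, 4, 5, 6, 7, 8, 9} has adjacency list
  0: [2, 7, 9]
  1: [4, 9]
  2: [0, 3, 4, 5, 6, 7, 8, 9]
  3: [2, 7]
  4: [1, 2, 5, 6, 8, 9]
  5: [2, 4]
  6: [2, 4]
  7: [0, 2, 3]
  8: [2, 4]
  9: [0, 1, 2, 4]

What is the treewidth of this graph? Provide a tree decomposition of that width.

Treewidth 2.
Bags: B1 = {2, 4, 9}  B2 = {2, 4, 6}  B3 = {0, 2, 9}  B4 = {2, 4, 5}  B5 = {0, 2, 7}  B6 = {2, 4, 8}  B7 = {2, 3, 7}  B8 = {1, 4, 9}
Tree: B1–B2, B1–B3, B1–B4, B3–B5, B1–B6, B5–B7, B1–B8

Each bag holds 3 vertices, so the decomposition has width 2, which upper-bounds the treewidth. For the lower bound, the 3 vertices {1, 4, 9} are pairwise adjacent, and any tree decomposition puts a clique entirely inside one bag — forcing width ≥ 2. Therefore the treewidth is 2.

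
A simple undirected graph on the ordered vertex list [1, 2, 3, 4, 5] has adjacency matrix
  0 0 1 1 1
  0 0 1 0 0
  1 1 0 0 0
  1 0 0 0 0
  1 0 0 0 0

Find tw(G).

1

A width-1 tree decomposition is:
Bags: B1 = {1, 3}  B2 = {1, 5}  B3 = {1, 4}  B4 = {2, 3}
Tree: B1–B2, B2–B3, B1–B4
Each bag holds 2 vertices, so the decomposition has width 1, which upper-bounds the treewidth. Any graph with an edge has treewidth ≥ 1, and G has the edge 3–1. Therefore the treewidth is 1.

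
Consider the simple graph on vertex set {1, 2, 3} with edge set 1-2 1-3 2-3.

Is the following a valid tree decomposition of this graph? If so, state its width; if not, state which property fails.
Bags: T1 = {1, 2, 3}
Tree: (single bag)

Yes; width 2.

Checking the three conditions: (i) the bags cover all of {1, 2, 3}; (ii) for each edge, some bag contains both endpoints; (iii) the bags containing any fixed vertex form a subtree. All hold, so the decomposition is valid with width 3 − 1 = 2.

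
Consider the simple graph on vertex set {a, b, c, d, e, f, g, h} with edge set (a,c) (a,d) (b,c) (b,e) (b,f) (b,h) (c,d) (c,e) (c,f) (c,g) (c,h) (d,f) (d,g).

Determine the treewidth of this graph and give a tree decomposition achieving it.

Treewidth 2.
Bags: B1 = {b, c, f}  B2 = {c, d, f}  B3 = {c, d, g}  B4 = {b, c, e}  B5 = {b, c, h}  B6 = {a, c, d}
Tree: B1–B2, B2–B3, B1–B4, B4–B5, B2–B6

Every bag has size at most 3, so the width is 3 − 1 = 2 and tw(G) ≤ 2. On the other hand G contains the 3-clique {c, d, g}. A clique must lie in a single bag of any decomposition, so no decomposition can have width below 2. The upper and lower bounds meet at 2, so that is the treewidth.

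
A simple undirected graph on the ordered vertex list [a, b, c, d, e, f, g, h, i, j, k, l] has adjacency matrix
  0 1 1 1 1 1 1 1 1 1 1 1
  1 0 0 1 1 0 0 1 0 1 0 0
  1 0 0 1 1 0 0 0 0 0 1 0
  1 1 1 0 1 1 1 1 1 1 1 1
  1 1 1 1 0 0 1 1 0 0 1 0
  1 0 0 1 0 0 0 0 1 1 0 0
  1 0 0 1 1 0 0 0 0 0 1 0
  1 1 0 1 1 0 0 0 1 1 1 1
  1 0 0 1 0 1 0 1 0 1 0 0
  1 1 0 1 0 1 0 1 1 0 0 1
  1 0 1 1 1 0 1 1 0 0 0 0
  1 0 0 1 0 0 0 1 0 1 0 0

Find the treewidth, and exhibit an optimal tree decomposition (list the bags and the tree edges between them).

The largest bag has 5 vertices, giving width 4; this decomposition certifies tw(G) ≤ 4. Conversely, {a, d, e, g, k} is a clique of size 5, and the vertices of any clique must share a bag in every tree decomposition; so some bag has ≥ 5 vertices and tw(G) ≥ 4. Therefore the treewidth is 4.

Treewidth 4.
One such decomposition:
Bags: B1 = {a, b, d, h, j}  B2 = {a, b, d, e, h}  B3 = {a, d, e, h, k}  B4 = {a, d, h, i, j}  B5 = {a, d, h, j, l}  B6 = {a, d, e, g, k}  B7 = {a, c, d, e, k}  B8 = {a, d, f, i, j}
Tree: B1–B2, B2–B3, B1–B4, B4–B5, B3–B6, B6–B7, B4–B8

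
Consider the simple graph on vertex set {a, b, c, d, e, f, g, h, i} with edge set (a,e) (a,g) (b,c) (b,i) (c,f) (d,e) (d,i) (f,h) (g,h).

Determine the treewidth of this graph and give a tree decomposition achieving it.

Each bag holds 3 vertices, so the decomposition has width 2, which upper-bounds the treewidth. Since f–h–g–a–e–d–i–b–c–f is a cycle in G, G is not acyclic. Forests are exactly the graphs of treewidth ≤ 1, so tw(G) ≥ 2. Combining the bounds, tw(G) = 2.

Treewidth 2.
One such decomposition:
Bags: B1 = {f, g, h}  B2 = {a, f, g}  B3 = {a, e, f}  B4 = {d, e, f}  B5 = {d, f, i}  B6 = {b, f, i}  B7 = {b, c, f}
Tree: B1–B2, B2–B3, B3–B4, B4–B5, B5–B6, B6–B7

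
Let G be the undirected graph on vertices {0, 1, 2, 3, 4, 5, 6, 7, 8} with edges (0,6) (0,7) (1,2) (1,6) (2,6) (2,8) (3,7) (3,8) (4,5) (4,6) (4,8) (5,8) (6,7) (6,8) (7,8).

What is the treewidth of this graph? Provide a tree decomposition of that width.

Treewidth 2.
One optimal decomposition is:
Bags: B1 = {2, 6, 8}  B2 = {6, 7, 8}  B3 = {0, 6, 7}  B4 = {4, 6, 8}  B5 = {4, 5, 8}  B6 = {3, 7, 8}  B7 = {1, 2, 6}
Tree: B1–B2, B2–B3, B2–B4, B4–B5, B2–B6, B1–B7

The largest bag has 3 vertices, giving width 2; this decomposition certifies tw(G) ≤ 2. Conversely, {3, 7, 8} is a clique of size 3, and the vertices of any clique must share a bag in every tree decomposition; so some bag has ≥ 3 vertices and tw(G) ≥ 2. Combining the bounds, tw(G) = 2.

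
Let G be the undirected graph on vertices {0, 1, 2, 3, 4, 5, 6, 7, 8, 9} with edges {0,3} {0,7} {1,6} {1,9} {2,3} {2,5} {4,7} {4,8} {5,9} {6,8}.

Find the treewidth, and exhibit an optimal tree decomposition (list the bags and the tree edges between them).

Treewidth 2.
One such decomposition:
Bags: B1 = {0, 2, 3}  B2 = {0, 2, 5}  B3 = {0, 5, 9}  B4 = {0, 1, 9}  B5 = {0, 1, 6}  B6 = {0, 6, 8}  B7 = {0, 4, 8}  B8 = {0, 4, 7}
Tree: B1–B2, B2–B3, B3–B4, B4–B5, B5–B6, B6–B7, B7–B8

Every bag has size at most 3, so the width is 3 − 1 = 2 and tw(G) ≤ 2. For the lower bound, G contains the cycle 0–3–2–5–9–1–6–8–4–7–0, so G is not a forest; only forests have treewidth ≤ 1, hence tw(G) ≥ 2. Hence tw(G) = 2 exactly.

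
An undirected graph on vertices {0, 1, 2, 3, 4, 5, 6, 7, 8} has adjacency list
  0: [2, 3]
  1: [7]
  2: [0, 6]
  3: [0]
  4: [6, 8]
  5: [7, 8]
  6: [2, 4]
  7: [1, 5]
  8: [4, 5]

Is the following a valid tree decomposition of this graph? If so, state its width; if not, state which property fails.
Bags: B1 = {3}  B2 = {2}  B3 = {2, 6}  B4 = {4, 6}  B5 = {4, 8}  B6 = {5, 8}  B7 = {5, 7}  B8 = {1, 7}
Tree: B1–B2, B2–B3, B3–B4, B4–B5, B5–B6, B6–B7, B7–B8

A tree decomposition must satisfy three properties: every vertex lies in some bag; for every edge, both endpoints lie together in some bag; and for every vertex, the bags containing it form a connected subtree. Here vertex 0 appears in no bag, so the decomposition is invalid.

No — vertex 0 appears in no bag.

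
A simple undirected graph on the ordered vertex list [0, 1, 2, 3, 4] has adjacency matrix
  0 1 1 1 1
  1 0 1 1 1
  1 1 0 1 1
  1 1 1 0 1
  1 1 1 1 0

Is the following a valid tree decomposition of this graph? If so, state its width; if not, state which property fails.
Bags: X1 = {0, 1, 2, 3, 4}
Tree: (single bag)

Yes; width 4.

Vertex coverage: the bags together contain {0, 1, 2, 3, 4}, the full vertex set. Edge coverage: each edge of G has both endpoints in at least one bag. Running intersection: for every vertex, the bags containing it form a connected subtree. All three properties hold, so this is a valid tree decomposition of width max|bag| − 1 = 4, and hence tw(G) ≤ 4.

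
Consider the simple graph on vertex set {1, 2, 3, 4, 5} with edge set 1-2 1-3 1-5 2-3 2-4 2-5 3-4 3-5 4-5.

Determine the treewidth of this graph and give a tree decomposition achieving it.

Treewidth 3.
One such decomposition:
Bags: B1 = {1, 2, 3, 5}  B2 = {2, 3, 4, 5}
Tree: B1–B2

Each bag holds 4 vertices, so the decomposition has width 3, which upper-bounds the treewidth. For the lower bound, the 4 vertices {1, 2, 3, 5} are pairwise adjacent, and any tree decomposition puts a clique entirely inside one bag — forcing width ≥ 3. The upper and lower bounds meet at 3, so that is the treewidth.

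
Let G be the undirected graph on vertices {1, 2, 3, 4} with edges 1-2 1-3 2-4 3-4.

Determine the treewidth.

A width-2 tree decomposition is:
Bags: B1 = {1, 2, 3}  B2 = {2, 3, 4}
Tree: B1–B2
Each bag holds 3 vertices, so the decomposition has width 2, which upper-bounds the treewidth. For the lower bound, G contains the cycle 2–1–3–4–2, so G is not a forest; only forests have treewidth ≤ 1, hence tw(G) ≥ 2. The upper and lower bounds meet at 2, so that is the treewidth.

2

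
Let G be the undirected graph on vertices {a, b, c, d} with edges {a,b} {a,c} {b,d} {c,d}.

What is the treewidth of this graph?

2

A width-2 tree decomposition is:
Bags: B1 = {b, c, d}  B2 = {a, b, c}
Tree: B1–B2
The largest bag has 3 vertices, giving width 2; this decomposition certifies tw(G) ≤ 2. For the lower bound, G contains the cycle c–d–b–a–c, so G is not a forest; only forests have treewidth ≤ 1, hence tw(G) ≥ 2. Hence tw(G) = 2 exactly.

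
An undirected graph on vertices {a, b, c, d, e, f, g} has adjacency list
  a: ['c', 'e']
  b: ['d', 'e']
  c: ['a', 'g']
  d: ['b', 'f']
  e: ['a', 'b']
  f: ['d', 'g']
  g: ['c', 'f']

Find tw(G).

A width-2 tree decomposition is:
Bags: B1 = {a, c, g}  B2 = {a, f, g}  B3 = {a, d, f}  B4 = {a, b, d}  B5 = {a, b, e}
Tree: B1–B2, B2–B3, B3–B4, B4–B5
Every bag has size at most 3, so the width is 3 − 1 = 2 and tw(G) ≤ 2. For the lower bound, G contains the cycle a–c–g–f–d–b–e–a, so G is not a forest; only forests have treewidth ≤ 1, hence tw(G) ≥ 2. Hence tw(G) = 2 exactly.

2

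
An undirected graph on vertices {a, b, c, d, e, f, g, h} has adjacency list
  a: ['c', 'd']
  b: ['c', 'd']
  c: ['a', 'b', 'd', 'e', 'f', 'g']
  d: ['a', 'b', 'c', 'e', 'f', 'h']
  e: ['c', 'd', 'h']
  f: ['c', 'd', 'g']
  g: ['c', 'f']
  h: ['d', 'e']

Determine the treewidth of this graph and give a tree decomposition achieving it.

Treewidth 2.
Bags: B1 = {c, d, e}  B2 = {c, d, f}  B3 = {c, f, g}  B4 = {a, c, d}  B5 = {b, c, d}  B6 = {d, e, h}
Tree: B1–B2, B2–B3, B2–B4, B2–B5, B1–B6

Each bag holds 3 vertices, so the decomposition has width 2, which upper-bounds the treewidth. Conversely, {d, e, h} is a clique of size 3, and the vertices of any clique must share a bag in every tree decomposition; so some bag has ≥ 3 vertices and tw(G) ≥ 2. Hence tw(G) = 2 exactly.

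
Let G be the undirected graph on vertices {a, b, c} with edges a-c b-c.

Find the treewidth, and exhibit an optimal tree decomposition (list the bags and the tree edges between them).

Treewidth 1.
One optimal decomposition is:
Bags: B1 = {b, c}  B2 = {a, c}
Tree: B1–B2

The largest bag has 2 vertices, giving width 1; this decomposition certifies tw(G) ≤ 1. Any graph with an edge has treewidth ≥ 1, and G has the edge b–c. The upper and lower bounds meet at 1, so that is the treewidth.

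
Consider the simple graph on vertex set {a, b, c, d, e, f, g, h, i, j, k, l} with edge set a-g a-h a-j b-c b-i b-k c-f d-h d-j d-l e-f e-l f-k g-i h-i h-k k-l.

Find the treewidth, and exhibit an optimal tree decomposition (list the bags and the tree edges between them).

Treewidth 3.
One optimal decomposition is:
Bags: B1 = {b, c, e, f}  B2 = {b, e, f, k}  B3 = {b, e, k, l}  B4 = {b, i, k, l}  B5 = {h, i, k, l}  B6 = {d, h, i, l}  B7 = {d, g, h, i}  B8 = {a, d, g, h}  B9 = {a, d, g, j}
Tree: B1–B2, B2–B3, B3–B4, B4–B5, B5–B6, B6–B7, B7–B8, B8–B9

The largest bag has 4 vertices, giving width 3; this decomposition certifies tw(G) ≤ 3. For the lower bound: the 4 vertex sets {c,e,f}, {b}, {k}, {d,h,i,l} are disjoint, each induces a connected subgraph, and every pair is joined by at least one edge of G. Contracting each set to a single vertex therefore yields K_{4} as a minor, and since treewidth is minor-monotone, tw(G) ≥ tw(K_{4}) = 3. The upper and lower bounds meet at 3, so that is the treewidth.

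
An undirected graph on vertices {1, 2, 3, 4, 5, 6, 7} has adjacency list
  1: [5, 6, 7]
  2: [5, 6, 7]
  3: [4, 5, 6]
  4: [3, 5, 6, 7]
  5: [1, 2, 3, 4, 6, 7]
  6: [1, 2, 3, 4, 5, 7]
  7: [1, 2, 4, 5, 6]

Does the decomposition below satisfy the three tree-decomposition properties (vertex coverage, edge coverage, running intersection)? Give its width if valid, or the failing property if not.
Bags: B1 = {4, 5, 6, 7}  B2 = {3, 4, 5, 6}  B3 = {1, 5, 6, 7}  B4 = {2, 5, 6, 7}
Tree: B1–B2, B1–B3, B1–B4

Yes; width 3.

Vertex coverage: the bags together contain {1, 2, 3, 4, 5, 6, 7}, the full vertex set. Edge coverage: each edge of G has both endpoints in at least one bag. Running intersection: for every vertex, the bags containing it form a connected subtree. All three properties hold, so this is a valid tree decomposition of width max|bag| − 1 = 3, and hence tw(G) ≤ 3.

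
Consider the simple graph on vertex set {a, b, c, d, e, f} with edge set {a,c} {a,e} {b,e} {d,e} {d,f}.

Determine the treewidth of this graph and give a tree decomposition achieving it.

Treewidth 1.
One optimal decomposition is:
Bags: B1 = {a, e}  B2 = {d, e}  B3 = {b, e}  B4 = {d, f}  B5 = {a, c}
Tree: B1–B2, B2–B3, B2–B4, B1–B5

Each bag holds 2 vertices, so the decomposition has width 1, which upper-bounds the treewidth. Since G has at least one edge (e.g. e–a), it is not an edgeless graph, so tw(G) ≥ 1. Combining the bounds, tw(G) = 1.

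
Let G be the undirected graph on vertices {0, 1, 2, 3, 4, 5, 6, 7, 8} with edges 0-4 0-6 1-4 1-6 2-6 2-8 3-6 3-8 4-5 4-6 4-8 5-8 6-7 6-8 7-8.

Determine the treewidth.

A width-2 tree decomposition is:
Bags: B1 = {1, 4, 6}  B2 = {4, 6, 8}  B3 = {2, 6, 8}  B4 = {4, 5, 8}  B5 = {3, 6, 8}  B6 = {6, 7, 8}  B7 = {0, 4, 6}
Tree: B1–B2, B2–B3, B2–B4, B2–B5, B2–B6, B1–B7
Every bag has size at most 3, so the width is 3 − 1 = 2 and tw(G) ≤ 2. On the other hand G contains the 3-clique {4, 5, 8}. A clique must lie in a single bag of any decomposition, so no decomposition can have width below 2. Therefore the treewidth is 2.

2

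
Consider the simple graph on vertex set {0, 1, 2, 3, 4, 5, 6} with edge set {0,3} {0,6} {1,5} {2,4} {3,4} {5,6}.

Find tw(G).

A width-1 tree decomposition is:
Bags: B1 = {1, 5}  B2 = {5, 6}  B3 = {0, 6}  B4 = {0, 3}  B5 = {3, 4}  B6 = {2, 4}
Tree: B1–B2, B2–B3, B3–B4, B4–B5, B5–B6
The largest bag has 2 vertices, giving width 1; this decomposition certifies tw(G) ≤ 1. Since G has at least one edge (e.g. 1–5), it is not an edgeless graph, so tw(G) ≥ 1. Therefore the treewidth is 1.

1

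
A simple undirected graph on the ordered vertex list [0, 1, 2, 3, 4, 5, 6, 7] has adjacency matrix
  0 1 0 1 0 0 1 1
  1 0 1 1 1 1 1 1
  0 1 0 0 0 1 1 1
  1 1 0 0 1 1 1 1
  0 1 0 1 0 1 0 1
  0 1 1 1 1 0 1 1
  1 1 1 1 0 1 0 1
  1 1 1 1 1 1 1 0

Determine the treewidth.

4

A width-4 tree decomposition is:
Bags: B1 = {0, 1, 3, 6, 7}  B2 = {1, 3, 5, 6, 7}  B3 = {1, 2, 5, 6, 7}  B4 = {1, 3, 4, 5, 7}
Tree: B1–B2, B2–B3, B2–B4
The largest bag has 5 vertices, giving width 4; this decomposition certifies tw(G) ≤ 4. On the other hand G contains the 5-clique {1, 2, 5, 6, 7}. A clique must lie in a single bag of any decomposition, so no decomposition can have width below 4. The upper and lower bounds meet at 4, so that is the treewidth.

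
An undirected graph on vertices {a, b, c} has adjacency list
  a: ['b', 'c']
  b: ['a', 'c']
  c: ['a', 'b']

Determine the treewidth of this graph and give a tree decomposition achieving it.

A single bag containing all 3 vertices is trivially a valid decomposition of width 2. Conversely, {a, b, c} is a clique of size 3, and the vertices of any clique must share a bag in every tree decomposition; so some bag has ≥ 3 vertices and tw(G) ≥ 2. Therefore the treewidth is 2.

Treewidth 2.
One such decomposition:
Bags: B1 = {a, b, c}
Tree: (single bag)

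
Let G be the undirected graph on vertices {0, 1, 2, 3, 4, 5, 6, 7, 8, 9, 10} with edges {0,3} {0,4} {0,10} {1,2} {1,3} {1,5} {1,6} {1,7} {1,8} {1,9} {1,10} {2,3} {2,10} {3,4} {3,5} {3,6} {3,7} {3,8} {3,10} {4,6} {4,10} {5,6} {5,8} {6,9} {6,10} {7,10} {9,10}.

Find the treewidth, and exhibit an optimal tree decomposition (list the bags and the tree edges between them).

Treewidth 3.
Bags: B1 = {3, 4, 6, 10}  B2 = {1, 3, 6, 10}  B3 = {1, 3, 5, 6}  B4 = {0, 3, 4, 10}  B5 = {1, 3, 7, 10}  B6 = {1, 3, 5, 8}  B7 = {1, 2, 3, 10}  B8 = {1, 6, 9, 10}
Tree: B1–B2, B2–B3, B1–B4, B2–B5, B3–B6, B5–B7, B2–B8

Each bag holds 4 vertices, so the decomposition has width 3, which upper-bounds the treewidth. Conversely, {1, 6, 9, 10} is a clique of size 4, and the vertices of any clique must share a bag in every tree decomposition; so some bag has ≥ 4 vertices and tw(G) ≥ 3. Hence tw(G) = 3 exactly.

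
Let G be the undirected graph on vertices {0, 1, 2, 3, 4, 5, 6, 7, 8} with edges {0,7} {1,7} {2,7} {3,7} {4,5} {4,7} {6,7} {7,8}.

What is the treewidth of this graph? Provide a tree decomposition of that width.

The largest bag has 2 vertices, giving width 1; this decomposition certifies tw(G) ≤ 1. G has an edge, so its treewidth is at least 1. Combining the bounds, tw(G) = 1.

Treewidth 1.
Bags: B1 = {1, 7}  B2 = {6, 7}  B3 = {0, 7}  B4 = {4, 7}  B5 = {4, 5}  B6 = {3, 7}  B7 = {2, 7}  B8 = {7, 8}
Tree: B1–B2, B2–B3, B2–B4, B4–B5, B1–B6, B4–B7, B2–B8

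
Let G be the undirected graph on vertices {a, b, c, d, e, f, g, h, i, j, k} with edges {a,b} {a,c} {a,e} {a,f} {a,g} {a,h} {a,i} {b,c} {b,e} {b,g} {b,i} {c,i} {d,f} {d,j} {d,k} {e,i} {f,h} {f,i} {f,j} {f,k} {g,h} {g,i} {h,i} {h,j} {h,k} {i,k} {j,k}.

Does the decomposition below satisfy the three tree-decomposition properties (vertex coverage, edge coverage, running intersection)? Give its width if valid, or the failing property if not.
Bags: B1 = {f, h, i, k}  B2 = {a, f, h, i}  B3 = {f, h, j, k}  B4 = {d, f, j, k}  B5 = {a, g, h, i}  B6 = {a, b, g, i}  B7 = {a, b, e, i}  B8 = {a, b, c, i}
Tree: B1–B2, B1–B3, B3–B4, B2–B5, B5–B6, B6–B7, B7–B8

Yes; width 3.

Checking the three conditions: (i) the bags cover all of {a, b, c, d, e, f, g, h, i, j, k}; (ii) for each edge, some bag contains both endpoints; (iii) the bags containing any fixed vertex form a subtree. All hold, so the decomposition is valid with width 4 − 1 = 3.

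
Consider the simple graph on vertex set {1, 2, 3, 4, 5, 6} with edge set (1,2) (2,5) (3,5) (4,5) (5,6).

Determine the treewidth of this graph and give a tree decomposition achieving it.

Treewidth 1.
Bags: B1 = {2, 5}  B2 = {5, 6}  B3 = {4, 5}  B4 = {1, 2}  B5 = {3, 5}
Tree: B1–B2, B1–B3, B1–B4, B2–B5

Each bag holds 2 vertices, so the decomposition has width 1, which upper-bounds the treewidth. Any graph with an edge has treewidth ≥ 1, and G has the edge 5–2. Therefore the treewidth is 1.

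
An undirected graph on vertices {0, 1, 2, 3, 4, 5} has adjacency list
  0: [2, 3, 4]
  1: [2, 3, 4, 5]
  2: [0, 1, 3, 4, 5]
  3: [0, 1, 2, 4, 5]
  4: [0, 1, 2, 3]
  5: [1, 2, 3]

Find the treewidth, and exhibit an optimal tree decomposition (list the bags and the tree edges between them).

Treewidth 3.
One optimal decomposition is:
Bags: B1 = {0, 2, 3, 4}  B2 = {1, 2, 3, 4}  B3 = {1, 2, 3, 5}
Tree: B1–B2, B2–B3

Every bag has size at most 4, so the width is 4 − 1 = 3 and tw(G) ≤ 3. On the other hand G contains the 4-clique {0, 2, 3, 4}. A clique must lie in a single bag of any decomposition, so no decomposition can have width below 3. Combining the bounds, tw(G) = 3.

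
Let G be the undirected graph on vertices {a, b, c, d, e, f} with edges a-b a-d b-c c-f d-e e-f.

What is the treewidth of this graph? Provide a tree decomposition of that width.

Every bag has size at most 3, so the width is 3 − 1 = 2 and tw(G) ≤ 2. Since e–d–a–b–c–f–e is a cycle in G, G is not acyclic. Forests are exactly the graphs of treewidth ≤ 1, so tw(G) ≥ 2. The upper and lower bounds meet at 2, so that is the treewidth.

Treewidth 2.
Bags: B1 = {a, d, e}  B2 = {a, b, e}  B3 = {b, c, e}  B4 = {c, e, f}
Tree: B1–B2, B2–B3, B3–B4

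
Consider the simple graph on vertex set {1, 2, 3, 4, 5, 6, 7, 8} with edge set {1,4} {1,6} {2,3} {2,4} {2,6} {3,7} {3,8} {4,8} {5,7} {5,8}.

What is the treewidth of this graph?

A width-2 tree decomposition is:
Bags: B1 = {5, 7, 8}  B2 = {3, 7, 8}  B3 = {3, 4, 8}  B4 = {2, 3, 4}  B5 = {1, 2, 4}  B6 = {1, 2, 6}
Tree: B1–B2, B2–B3, B3–B4, B4–B5, B5–B6
Every bag has size at most 3, so the width is 3 − 1 = 2 and tw(G) ≤ 2. The edges 5–7–3–8–5 form a cycle, so G is not a tree and its treewidth is at least 2. Therefore the treewidth is 2.

2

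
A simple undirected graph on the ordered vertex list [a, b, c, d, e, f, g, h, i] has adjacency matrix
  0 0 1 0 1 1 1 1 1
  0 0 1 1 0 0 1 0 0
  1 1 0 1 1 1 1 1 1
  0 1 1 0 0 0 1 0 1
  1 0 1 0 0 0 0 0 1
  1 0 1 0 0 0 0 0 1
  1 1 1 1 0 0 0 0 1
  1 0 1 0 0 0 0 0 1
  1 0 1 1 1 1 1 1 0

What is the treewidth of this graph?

3

A width-3 tree decomposition is:
Bags: B1 = {c, d, g, i}  B2 = {a, c, g, i}  B3 = {a, c, e, i}  B4 = {a, c, h, i}  B5 = {b, c, d, g}  B6 = {a, c, f, i}
Tree: B1–B2, B2–B3, B3–B4, B1–B5, B2–B6
The largest bag has 4 vertices, giving width 3; this decomposition certifies tw(G) ≤ 3. On the other hand G contains the 4-clique {b, c, d, g}. A clique must lie in a single bag of any decomposition, so no decomposition can have width below 3. Hence tw(G) = 3 exactly.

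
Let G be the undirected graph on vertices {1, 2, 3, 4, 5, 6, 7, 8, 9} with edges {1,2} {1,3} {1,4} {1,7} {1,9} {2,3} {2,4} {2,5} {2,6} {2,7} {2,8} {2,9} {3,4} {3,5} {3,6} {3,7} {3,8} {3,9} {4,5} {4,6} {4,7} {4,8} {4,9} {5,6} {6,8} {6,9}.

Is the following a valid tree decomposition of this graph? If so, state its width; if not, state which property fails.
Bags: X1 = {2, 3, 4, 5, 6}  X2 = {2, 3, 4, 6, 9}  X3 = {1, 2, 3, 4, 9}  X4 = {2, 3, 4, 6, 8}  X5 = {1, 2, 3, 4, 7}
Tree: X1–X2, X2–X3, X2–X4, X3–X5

Vertex coverage: the bags together contain {1, 2, 3, 4, 5, 6, 7, 8, 9}, the full vertex set. Edge coverage: each edge of G has both endpoints in at least one bag. Running intersection: for every vertex, the bags containing it form a connected subtree. All three properties hold, so this is a valid tree decomposition of width max|bag| − 1 = 4, and hence tw(G) ≤ 4.

Yes; width 4.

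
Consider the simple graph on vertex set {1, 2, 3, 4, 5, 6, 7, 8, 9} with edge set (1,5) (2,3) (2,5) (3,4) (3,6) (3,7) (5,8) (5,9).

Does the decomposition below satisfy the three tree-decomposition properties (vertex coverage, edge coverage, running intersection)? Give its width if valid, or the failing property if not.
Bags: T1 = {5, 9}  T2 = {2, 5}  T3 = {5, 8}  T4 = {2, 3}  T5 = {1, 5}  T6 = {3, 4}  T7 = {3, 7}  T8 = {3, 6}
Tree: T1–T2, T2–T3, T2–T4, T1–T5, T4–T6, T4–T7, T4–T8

Yes; width 1.

Every vertex of G appears in some bag (union = {1, 2, 3, 4, 5, 6, 7, 8, 9}); every edge is covered by a bag; and for each vertex v the set of bags containing v is connected in the bag tree. The decomposition is therefore valid. The largest bag has 2 vertices, so the width is 1.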